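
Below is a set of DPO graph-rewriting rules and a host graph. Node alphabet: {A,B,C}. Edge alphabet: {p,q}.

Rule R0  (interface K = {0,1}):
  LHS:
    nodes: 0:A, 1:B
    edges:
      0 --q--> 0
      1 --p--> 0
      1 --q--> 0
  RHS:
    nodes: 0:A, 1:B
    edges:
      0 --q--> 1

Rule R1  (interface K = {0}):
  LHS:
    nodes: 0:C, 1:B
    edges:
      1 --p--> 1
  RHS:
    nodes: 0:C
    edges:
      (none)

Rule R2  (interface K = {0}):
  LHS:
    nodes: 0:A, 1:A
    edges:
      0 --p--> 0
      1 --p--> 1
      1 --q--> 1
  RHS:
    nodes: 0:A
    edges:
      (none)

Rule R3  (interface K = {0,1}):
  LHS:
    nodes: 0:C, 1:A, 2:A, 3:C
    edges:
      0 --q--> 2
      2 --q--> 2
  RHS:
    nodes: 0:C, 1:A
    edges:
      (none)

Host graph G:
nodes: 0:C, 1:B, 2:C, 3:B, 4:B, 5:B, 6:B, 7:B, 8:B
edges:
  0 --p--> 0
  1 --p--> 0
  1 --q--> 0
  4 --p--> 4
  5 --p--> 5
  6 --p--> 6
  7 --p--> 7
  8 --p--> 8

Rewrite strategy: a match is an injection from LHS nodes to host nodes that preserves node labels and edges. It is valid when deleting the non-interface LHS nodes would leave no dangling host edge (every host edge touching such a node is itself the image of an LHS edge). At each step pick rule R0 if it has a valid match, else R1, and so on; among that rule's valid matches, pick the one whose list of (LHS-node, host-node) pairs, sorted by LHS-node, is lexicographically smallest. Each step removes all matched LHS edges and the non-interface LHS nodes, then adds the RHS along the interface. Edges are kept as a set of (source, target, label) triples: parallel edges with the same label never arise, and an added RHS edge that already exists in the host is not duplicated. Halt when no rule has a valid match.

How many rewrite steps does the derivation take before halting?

initial: |V|=9 |E|=8  E = 0-p->0 1-p->0 1-q->0 4-p->4 5-p->5 6-p->6 7-p->7 8-p->8
step 1: apply R1 at {0↦0, 1↦4}  → |V|=8 |E|=7  E = 0-p->0 1-p->0 1-q->0 5-p->5 6-p->6 7-p->7 8-p->8
step 2: apply R1 at {0↦0, 1↦5}  → |V|=7 |E|=6  E = 0-p->0 1-p->0 1-q->0 6-p->6 7-p->7 8-p->8
step 3: apply R1 at {0↦0, 1↦6}  → |V|=6 |E|=5  E = 0-p->0 1-p->0 1-q->0 7-p->7 8-p->8
step 4: apply R1 at {0↦0, 1↦7}  → |V|=5 |E|=4  E = 0-p->0 1-p->0 1-q->0 8-p->8
step 5: apply R1 at {0↦0, 1↦8}  → |V|=4 |E|=3  E = 0-p->0 1-p->0 1-q->0
final graph: no rule applies after step 5

Answer: 5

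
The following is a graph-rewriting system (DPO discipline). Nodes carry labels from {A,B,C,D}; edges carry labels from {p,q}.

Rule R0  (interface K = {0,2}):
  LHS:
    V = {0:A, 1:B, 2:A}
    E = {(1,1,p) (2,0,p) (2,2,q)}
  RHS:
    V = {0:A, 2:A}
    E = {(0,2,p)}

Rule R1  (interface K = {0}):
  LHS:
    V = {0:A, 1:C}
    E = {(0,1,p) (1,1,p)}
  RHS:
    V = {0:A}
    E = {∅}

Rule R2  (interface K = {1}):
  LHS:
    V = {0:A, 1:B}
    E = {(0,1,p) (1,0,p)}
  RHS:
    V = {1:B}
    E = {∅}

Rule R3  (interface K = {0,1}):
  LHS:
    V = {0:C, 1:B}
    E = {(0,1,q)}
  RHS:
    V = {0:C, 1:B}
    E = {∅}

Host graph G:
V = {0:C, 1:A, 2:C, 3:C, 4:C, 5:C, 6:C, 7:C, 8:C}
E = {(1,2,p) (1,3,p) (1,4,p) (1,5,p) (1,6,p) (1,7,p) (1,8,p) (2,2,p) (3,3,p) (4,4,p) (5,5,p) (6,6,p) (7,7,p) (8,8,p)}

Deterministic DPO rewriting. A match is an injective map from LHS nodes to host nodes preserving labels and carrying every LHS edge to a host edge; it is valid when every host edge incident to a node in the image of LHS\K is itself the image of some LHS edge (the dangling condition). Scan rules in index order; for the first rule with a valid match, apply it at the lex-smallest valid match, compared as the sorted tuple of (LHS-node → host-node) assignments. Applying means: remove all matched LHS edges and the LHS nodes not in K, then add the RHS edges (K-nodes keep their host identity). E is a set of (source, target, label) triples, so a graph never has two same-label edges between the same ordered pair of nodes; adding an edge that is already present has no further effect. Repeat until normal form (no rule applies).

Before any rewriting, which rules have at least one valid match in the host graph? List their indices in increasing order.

Answer: [R1]

Steps:
R0: no valid match — LHS pattern not found
R1: 7 valid matches — {0↦1, 1↦2}, {0↦1, 1↦3}, {0↦1, 1↦4} (+4 more)
R2: no valid match — LHS pattern not found
R3: no valid match — LHS pattern not found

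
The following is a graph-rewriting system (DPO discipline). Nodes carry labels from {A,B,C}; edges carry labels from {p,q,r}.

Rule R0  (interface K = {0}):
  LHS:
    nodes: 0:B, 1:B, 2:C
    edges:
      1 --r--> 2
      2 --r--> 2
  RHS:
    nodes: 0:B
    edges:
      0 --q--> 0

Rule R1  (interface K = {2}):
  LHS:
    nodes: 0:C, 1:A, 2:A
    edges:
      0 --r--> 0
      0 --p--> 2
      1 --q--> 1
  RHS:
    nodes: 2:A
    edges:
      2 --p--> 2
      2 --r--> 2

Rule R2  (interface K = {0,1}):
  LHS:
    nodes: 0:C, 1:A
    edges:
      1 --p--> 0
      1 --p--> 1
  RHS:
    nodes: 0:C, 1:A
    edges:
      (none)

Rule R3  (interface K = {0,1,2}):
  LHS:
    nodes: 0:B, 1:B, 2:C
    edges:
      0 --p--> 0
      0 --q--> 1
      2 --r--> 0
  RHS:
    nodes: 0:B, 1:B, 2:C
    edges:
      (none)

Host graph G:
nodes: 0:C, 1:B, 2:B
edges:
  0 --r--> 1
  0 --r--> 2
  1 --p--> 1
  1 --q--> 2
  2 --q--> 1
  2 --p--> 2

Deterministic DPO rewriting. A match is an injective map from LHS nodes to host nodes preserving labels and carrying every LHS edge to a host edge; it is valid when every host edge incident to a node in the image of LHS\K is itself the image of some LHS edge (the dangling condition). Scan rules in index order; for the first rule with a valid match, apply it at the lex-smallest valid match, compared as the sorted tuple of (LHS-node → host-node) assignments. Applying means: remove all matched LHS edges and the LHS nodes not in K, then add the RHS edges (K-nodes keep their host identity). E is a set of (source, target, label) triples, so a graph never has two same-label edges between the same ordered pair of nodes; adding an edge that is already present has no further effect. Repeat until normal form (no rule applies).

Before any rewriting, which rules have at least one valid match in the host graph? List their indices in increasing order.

R0: no valid match — LHS pattern not found
R1: no valid match — LHS pattern not found
R2: no valid match — LHS pattern not found
R3: 2 valid matches — {0↦1, 1↦2, 2↦0}, {0↦2, 1↦1, 2↦0}

Answer: [R3]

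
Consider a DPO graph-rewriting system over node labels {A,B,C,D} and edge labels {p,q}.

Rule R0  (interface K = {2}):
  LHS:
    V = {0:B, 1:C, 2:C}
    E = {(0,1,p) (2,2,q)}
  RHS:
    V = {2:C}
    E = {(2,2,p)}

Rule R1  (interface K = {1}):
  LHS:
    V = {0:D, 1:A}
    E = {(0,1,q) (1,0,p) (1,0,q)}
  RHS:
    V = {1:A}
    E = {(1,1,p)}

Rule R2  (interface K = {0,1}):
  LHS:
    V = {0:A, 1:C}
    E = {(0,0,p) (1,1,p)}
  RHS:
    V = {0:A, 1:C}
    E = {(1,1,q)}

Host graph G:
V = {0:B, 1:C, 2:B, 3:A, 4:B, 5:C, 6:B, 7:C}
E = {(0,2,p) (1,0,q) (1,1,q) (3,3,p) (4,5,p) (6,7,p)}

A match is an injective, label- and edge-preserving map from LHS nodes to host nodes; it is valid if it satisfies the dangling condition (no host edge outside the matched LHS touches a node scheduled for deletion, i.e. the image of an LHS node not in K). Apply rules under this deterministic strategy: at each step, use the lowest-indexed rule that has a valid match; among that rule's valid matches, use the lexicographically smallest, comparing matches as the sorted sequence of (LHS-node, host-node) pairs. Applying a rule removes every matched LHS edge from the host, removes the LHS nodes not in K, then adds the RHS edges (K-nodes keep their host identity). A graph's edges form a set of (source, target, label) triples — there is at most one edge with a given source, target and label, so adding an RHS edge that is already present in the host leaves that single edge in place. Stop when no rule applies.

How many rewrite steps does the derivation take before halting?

Answer: 3

Rewrite trace:
initial: |V|=8 |E|=6  E = 0-p->2 1-q->0 1-q->1 3-p->3 4-p->5 6-p->7
step 1: apply R0 at {0↦4, 1↦5, 2↦1}  → |V|=6 |E|=5  E = 0-p->2 1-q->0 1-p->1 3-p->3 6-p->7
step 2: apply R2 at {0↦3, 1↦1}  → |V|=6 |E|=4  E = 0-p->2 1-q->0 1-q->1 6-p->7
step 3: apply R0 at {0↦6, 1↦7, 2↦1}  → |V|=4 |E|=3  E = 0-p->2 1-q->0 1-p->1
normal form: no rule applies after step 3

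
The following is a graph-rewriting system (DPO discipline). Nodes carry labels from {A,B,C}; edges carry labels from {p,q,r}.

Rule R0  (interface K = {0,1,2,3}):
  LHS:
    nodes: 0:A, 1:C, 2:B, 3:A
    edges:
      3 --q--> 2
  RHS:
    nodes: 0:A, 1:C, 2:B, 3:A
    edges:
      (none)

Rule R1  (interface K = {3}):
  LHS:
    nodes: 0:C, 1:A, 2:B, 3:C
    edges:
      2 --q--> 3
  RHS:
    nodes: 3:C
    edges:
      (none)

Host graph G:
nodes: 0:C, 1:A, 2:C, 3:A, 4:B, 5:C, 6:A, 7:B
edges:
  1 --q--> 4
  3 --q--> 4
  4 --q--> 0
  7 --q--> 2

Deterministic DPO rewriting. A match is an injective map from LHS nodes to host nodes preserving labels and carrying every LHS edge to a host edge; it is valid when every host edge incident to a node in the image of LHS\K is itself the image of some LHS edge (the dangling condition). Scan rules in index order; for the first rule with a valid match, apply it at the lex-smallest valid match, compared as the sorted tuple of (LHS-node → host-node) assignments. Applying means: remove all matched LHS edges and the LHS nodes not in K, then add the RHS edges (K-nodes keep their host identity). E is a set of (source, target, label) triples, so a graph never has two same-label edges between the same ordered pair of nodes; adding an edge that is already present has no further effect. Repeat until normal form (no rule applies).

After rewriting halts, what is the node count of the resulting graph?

Answer: 2

Derivation:
start.  V:8 E:4  edges: 1-q->4 3-q->4 4-q->0 7-q->2
1. fire R0 via {0↦1, 1↦0, 2↦4, 3↦3}  →  V:8 E:3  edges: 1-q->4 4-q->0 7-q->2
2. fire R0 via {0↦3, 1↦0, 2↦4, 3↦1}  →  V:8 E:2  edges: 4-q->0 7-q->2
3. fire R1 via {0↦5, 1↦1, 2↦4, 3↦0}  →  V:5 E:1  edges: 7-q->2
4. fire R1 via {0↦0, 1↦3, 2↦7, 3↦2}  →  V:2 E:0  edges: ∅
halt: no rule applies after step 4
NF nodes: {2:C, 6:A}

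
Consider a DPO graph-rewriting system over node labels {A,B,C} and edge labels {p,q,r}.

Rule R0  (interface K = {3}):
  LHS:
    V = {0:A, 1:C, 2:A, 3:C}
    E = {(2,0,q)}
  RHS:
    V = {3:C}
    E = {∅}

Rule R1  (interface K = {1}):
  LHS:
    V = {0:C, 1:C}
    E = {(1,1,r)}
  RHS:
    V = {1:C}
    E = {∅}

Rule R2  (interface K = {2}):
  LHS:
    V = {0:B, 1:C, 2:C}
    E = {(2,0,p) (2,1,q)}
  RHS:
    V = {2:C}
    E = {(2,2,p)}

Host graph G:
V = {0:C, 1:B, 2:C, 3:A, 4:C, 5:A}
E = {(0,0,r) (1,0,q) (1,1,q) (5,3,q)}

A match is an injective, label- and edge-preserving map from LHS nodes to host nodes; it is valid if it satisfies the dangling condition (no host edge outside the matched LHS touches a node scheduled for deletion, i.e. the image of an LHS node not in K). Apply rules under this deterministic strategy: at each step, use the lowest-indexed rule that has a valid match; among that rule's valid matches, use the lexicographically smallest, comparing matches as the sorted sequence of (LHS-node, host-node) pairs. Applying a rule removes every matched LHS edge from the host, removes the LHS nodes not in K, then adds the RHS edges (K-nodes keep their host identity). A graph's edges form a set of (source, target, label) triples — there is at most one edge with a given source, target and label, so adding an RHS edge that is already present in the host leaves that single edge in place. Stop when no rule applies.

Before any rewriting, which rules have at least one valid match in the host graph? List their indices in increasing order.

R0: 4 valid matches — {0↦3, 1↦2, 2↦5, 3↦0}, {0↦3, 1↦2, 2↦5, 3↦4}, {0↦3, 1↦4, 2↦5, 3↦0} (+1 more)
R1: 2 valid matches — {0↦2, 1↦0}, {0↦4, 1↦0}
R2: no valid match — LHS pattern not found

Answer: [R0,R1]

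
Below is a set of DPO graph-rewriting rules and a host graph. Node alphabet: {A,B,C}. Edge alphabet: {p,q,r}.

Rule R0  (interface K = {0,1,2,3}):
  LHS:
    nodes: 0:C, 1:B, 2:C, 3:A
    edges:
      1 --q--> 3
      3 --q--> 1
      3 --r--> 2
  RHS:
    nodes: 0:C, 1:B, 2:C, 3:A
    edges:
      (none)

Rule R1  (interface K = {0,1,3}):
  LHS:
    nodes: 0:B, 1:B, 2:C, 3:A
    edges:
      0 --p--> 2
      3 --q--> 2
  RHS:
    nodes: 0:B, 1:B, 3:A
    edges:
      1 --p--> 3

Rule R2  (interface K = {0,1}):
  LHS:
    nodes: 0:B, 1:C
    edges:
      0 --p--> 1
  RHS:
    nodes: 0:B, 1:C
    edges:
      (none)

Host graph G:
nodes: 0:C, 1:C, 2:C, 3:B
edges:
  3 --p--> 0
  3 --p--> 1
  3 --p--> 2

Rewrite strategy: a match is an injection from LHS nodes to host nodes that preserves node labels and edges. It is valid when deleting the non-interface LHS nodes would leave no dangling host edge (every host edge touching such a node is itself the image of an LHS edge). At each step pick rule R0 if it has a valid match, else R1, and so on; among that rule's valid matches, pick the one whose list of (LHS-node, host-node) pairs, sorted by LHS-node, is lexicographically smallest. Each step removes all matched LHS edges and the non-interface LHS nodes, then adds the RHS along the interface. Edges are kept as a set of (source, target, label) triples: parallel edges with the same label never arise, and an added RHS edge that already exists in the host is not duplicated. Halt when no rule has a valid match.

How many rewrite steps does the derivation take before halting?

Answer: 3

Steps:
[0] host  ⇒  4 nodes, 3 edges  {3-p->0 3-p->1 3-p->2}
[1] R2 @ {0↦3, 1↦0}  ⇒  4 nodes, 2 edges  {3-p->1 3-p->2}
[2] R2 @ {0↦3, 1↦1}  ⇒  4 nodes, 1 edges  {3-p->2}
[3] R2 @ {0↦3, 1↦2}  ⇒  4 nodes, 0 edges  {∅}
final graph: no rule applies after step 3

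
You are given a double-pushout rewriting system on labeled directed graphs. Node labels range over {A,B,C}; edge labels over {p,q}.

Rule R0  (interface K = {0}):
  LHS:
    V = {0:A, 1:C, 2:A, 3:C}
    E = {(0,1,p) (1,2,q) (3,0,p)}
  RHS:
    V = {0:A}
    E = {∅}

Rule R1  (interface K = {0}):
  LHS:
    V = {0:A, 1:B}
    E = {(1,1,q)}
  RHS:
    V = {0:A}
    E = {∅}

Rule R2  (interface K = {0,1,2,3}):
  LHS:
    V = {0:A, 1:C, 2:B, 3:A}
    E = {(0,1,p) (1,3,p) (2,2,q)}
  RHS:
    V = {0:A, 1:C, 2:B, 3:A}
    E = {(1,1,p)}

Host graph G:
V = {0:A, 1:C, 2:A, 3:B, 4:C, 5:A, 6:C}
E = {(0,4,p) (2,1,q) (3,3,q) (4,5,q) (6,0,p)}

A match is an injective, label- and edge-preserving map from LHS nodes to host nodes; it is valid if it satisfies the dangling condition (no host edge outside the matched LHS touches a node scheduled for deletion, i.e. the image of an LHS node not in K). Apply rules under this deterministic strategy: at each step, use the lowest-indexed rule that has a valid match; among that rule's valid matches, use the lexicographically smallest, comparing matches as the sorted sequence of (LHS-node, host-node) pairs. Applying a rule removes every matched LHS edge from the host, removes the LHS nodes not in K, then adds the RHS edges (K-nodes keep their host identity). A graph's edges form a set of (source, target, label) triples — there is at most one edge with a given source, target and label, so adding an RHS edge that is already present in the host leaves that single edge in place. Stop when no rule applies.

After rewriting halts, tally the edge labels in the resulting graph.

start.  V:7 E:5  edges: 0-p->4 2-q->1 3-q->3 4-q->5 6-p->0
1. fire R0 via {0↦0, 1↦4, 2↦5, 3↦6}  →  V:4 E:2  edges: 2-q->1 3-q->3
2. fire R1 via {0↦0, 1↦3}  →  V:3 E:1  edges: 2-q->1
final graph: no rule applies after step 2
NF edges: [(2, 1, 'q')]

Answer: q:1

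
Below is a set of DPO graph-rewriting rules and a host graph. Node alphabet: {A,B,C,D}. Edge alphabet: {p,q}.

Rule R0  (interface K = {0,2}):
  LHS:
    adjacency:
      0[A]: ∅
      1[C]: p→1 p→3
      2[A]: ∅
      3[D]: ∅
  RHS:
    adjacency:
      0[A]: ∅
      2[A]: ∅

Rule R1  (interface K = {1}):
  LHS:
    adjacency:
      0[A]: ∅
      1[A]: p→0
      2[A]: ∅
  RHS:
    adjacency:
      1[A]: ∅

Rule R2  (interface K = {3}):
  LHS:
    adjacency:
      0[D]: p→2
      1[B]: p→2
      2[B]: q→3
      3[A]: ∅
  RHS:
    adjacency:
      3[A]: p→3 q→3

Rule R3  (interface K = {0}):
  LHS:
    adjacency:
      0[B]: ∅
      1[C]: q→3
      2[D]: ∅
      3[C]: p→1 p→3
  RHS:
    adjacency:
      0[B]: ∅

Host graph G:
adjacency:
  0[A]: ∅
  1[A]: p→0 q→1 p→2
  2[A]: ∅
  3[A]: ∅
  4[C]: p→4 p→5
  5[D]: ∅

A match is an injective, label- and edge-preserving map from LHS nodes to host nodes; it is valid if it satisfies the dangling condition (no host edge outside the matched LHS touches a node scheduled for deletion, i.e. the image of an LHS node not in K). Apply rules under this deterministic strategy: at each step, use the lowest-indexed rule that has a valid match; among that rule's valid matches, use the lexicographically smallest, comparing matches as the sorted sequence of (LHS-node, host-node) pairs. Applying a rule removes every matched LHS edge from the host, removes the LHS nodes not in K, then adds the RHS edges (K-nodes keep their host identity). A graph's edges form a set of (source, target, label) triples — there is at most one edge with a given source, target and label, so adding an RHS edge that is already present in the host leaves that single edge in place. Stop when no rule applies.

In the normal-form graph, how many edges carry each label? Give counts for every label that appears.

initial: |V|=6 |E|=5  E = 1-p->0 1-q->1 1-p->2 4-p->4 4-p->5
step 1: apply R0 at {0↦0, 1↦4, 2↦1, 3↦5}  → |V|=4 |E|=3  E = 1-p->0 1-q->1 1-p->2
step 2: apply R1 at {0↦0, 1↦1, 2↦3}  → |V|=2 |E|=2  E = 1-q->1 1-p->2
halt: no rule applies after step 2
NF edges: [(1, 1, 'q'), (1, 2, 'p')]

Answer: p:1 q:1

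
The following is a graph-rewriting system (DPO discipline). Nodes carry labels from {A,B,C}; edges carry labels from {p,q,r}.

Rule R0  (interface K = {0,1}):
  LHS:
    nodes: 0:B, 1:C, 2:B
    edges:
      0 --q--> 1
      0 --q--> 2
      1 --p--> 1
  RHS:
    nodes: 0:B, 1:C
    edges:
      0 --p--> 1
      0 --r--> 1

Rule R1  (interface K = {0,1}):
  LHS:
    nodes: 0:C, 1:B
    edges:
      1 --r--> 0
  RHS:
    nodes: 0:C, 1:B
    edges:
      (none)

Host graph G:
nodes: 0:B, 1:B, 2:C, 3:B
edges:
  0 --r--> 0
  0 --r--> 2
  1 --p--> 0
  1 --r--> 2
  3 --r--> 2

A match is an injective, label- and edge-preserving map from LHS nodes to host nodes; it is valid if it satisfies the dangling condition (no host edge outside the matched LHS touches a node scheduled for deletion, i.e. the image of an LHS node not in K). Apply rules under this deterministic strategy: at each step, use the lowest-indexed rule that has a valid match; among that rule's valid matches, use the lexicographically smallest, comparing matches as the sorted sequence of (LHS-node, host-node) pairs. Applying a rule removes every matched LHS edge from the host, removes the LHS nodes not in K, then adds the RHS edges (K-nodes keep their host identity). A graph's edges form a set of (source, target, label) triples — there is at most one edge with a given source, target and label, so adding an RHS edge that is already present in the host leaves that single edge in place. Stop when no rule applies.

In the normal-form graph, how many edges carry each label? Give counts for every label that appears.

start.  V:4 E:5  edges: 0-r->0 0-r->2 1-p->0 1-r->2 3-r->2
1. fire R1 via {0↦2, 1↦0}  →  V:4 E:4  edges: 0-r->0 1-p->0 1-r->2 3-r->2
2. fire R1 via {0↦2, 1↦1}  →  V:4 E:3  edges: 0-r->0 1-p->0 3-r->2
3. fire R1 via {0↦2, 1↦3}  →  V:4 E:2  edges: 0-r->0 1-p->0
final graph: no rule applies after step 3
NF edges: [(0, 0, 'r'), (1, 0, 'p')]

Answer: p:1 r:1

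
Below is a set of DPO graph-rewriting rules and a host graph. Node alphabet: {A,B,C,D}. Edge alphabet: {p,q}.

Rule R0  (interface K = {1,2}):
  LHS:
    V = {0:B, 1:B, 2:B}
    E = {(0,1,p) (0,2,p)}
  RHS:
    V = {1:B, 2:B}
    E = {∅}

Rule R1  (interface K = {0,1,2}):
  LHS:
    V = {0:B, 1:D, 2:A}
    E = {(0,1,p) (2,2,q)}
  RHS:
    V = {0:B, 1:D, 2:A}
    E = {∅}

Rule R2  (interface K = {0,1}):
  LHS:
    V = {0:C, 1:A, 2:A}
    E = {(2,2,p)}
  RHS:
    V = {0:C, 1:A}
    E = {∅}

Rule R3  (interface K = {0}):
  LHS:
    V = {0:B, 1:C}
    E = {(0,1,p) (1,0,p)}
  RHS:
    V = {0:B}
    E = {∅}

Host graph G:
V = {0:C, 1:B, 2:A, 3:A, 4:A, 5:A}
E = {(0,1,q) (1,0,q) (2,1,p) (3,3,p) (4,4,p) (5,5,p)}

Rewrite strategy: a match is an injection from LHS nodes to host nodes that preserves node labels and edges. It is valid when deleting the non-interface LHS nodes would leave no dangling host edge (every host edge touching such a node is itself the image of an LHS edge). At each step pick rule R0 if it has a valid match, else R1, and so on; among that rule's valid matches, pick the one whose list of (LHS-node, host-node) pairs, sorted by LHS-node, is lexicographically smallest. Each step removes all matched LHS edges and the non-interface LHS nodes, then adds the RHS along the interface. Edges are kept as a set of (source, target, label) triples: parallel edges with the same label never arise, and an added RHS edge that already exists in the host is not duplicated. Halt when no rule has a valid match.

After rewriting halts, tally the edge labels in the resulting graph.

Answer: p:1 q:2

Steps:
initial: |V|=6 |E|=6  E = 0-q->1 1-q->0 2-p->1 3-p->3 4-p->4 5-p->5
step 1: apply R2 at {0↦0, 1↦2, 2↦3}  → |V|=5 |E|=5  E = 0-q->1 1-q->0 2-p->1 4-p->4 5-p->5
step 2: apply R2 at {0↦0, 1↦2, 2↦4}  → |V|=4 |E|=4  E = 0-q->1 1-q->0 2-p->1 5-p->5
step 3: apply R2 at {0↦0, 1↦2, 2↦5}  → |V|=3 |E|=3  E = 0-q->1 1-q->0 2-p->1
final graph: no rule applies after step 3
NF edges: [(0, 1, 'q'), (1, 0, 'q'), (2, 1, 'p')]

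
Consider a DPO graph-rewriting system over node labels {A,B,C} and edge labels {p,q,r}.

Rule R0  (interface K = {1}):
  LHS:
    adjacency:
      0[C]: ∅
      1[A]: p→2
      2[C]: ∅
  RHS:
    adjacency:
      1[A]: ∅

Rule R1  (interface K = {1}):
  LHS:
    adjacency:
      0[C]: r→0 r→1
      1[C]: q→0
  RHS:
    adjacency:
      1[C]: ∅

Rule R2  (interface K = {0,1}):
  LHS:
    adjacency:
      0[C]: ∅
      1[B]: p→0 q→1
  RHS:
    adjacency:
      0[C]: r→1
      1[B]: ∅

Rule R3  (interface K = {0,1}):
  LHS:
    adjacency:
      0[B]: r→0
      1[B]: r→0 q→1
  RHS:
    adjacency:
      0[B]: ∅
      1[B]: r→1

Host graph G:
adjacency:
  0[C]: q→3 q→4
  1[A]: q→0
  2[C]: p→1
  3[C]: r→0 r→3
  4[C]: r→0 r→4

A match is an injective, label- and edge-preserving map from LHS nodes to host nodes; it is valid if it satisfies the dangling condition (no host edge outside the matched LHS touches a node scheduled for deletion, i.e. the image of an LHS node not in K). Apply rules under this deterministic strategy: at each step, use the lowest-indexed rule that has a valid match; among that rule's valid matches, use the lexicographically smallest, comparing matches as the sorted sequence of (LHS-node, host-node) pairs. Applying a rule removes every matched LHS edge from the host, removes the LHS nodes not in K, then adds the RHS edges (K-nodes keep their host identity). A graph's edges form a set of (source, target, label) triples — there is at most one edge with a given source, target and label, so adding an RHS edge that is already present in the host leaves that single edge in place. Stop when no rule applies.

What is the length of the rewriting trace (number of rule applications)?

start.  V:5 E:8  edges: 0-q->3 0-q->4 1-q->0 2-p->1 3-r->0 3-r->3 4-r->0 4-r->4
1. fire R1 via {0↦3, 1↦0}  →  V:4 E:5  edges: 0-q->4 1-q->0 2-p->1 4-r->0 4-r->4
2. fire R1 via {0↦4, 1↦0}  →  V:3 E:2  edges: 1-q->0 2-p->1
normal form: no rule applies after step 2

Answer: 2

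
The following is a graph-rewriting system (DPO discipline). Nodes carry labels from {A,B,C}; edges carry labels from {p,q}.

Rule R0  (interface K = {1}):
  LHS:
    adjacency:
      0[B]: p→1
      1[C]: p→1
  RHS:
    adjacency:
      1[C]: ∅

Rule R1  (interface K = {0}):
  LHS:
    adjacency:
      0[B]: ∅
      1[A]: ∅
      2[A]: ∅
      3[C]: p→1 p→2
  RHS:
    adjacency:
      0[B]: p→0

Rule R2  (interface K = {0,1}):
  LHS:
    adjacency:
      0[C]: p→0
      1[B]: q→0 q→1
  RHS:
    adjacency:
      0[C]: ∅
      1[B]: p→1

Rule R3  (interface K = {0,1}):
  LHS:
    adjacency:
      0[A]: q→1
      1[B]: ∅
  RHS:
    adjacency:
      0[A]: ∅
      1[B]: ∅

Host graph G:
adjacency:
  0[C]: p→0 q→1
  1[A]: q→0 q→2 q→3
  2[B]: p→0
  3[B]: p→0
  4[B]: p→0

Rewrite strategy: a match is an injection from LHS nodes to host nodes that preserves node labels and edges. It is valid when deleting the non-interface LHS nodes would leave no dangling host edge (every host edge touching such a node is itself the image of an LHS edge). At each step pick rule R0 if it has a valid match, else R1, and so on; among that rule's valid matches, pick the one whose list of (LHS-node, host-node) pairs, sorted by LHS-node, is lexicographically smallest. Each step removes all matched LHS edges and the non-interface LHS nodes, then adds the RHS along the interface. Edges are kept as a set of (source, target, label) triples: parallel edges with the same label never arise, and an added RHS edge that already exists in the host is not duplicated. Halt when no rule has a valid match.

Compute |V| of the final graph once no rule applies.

Answer: 4

Rewrite trace:
initial: |V|=5 |E|=8  E = 0-p->0 0-q->1 1-q->0 1-q->2 1-q->3 2-p->0 3-p->0 4-p->0
step 1: apply R0 at {0↦4, 1↦0}  → |V|=4 |E|=6  E = 0-q->1 1-q->0 1-q->2 1-q->3 2-p->0 3-p->0
step 2: apply R3 at {0↦1, 1↦2}  → |V|=4 |E|=5  E = 0-q->1 1-q->0 1-q->3 2-p->0 3-p->0
step 3: apply R3 at {0↦1, 1↦3}  → |V|=4 |E|=4  E = 0-q->1 1-q->0 2-p->0 3-p->0
final graph: no rule applies after step 3
NF nodes: {0:C, 1:A, 2:B, 3:B}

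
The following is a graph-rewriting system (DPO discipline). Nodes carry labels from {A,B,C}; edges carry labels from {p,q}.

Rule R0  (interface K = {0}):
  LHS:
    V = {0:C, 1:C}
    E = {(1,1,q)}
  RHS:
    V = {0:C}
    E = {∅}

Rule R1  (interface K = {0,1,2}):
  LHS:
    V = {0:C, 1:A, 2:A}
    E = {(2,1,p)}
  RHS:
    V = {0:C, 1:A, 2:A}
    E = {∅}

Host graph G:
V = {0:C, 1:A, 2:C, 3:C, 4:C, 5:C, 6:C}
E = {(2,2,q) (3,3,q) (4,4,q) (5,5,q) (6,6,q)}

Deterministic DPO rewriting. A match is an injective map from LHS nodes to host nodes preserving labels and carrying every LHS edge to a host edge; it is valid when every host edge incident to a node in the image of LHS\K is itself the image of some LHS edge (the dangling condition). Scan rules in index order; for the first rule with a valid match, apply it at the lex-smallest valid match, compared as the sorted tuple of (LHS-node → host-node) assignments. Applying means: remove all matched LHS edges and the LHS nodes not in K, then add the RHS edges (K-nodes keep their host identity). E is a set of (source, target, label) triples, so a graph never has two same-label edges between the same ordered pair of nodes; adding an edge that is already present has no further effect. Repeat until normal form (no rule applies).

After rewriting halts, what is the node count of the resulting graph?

Answer: 2

Steps:
initial: |V|=7 |E|=5  E = 2-q->2 3-q->3 4-q->4 5-q->5 6-q->6
step 1: apply R0 at {0↦0, 1↦2}  → |V|=6 |E|=4  E = 3-q->3 4-q->4 5-q->5 6-q->6
step 2: apply R0 at {0↦0, 1↦3}  → |V|=5 |E|=3  E = 4-q->4 5-q->5 6-q->6
step 3: apply R0 at {0↦0, 1↦4}  → |V|=4 |E|=2  E = 5-q->5 6-q->6
step 4: apply R0 at {0↦0, 1↦5}  → |V|=3 |E|=1  E = 6-q->6
step 5: apply R0 at {0↦0, 1↦6}  → |V|=2 |E|=0  E = ∅
normal form: no rule applies after step 5
NF nodes: {0:C, 1:A}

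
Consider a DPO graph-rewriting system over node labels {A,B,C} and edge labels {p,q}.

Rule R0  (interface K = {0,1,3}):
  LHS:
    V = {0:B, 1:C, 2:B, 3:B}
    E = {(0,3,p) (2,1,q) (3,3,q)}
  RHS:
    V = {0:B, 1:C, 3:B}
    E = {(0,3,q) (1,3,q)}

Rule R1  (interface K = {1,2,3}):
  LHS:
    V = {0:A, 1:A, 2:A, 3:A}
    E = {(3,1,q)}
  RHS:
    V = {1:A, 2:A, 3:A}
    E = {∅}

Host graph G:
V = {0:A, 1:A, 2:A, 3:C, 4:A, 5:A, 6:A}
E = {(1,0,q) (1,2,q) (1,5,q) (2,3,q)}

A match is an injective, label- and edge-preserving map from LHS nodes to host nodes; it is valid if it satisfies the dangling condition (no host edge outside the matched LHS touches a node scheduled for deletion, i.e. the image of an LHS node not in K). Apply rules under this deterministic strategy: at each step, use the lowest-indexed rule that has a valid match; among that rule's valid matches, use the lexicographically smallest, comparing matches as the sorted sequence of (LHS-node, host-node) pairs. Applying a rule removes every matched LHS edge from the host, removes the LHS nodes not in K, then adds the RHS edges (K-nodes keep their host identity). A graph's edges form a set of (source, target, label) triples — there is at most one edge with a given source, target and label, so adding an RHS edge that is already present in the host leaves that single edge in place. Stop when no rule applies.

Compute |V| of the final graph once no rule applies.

[0] host  ⇒  7 nodes, 4 edges  {1-q->0 1-q->2 1-q->5 2-q->3}
[1] R1 @ {0↦4, 1↦0, 2↦2, 3↦1}  ⇒  6 nodes, 3 edges  {1-q->2 1-q->5 2-q->3}
[2] R1 @ {0↦0, 1↦2, 2↦5, 3↦1}  ⇒  5 nodes, 2 edges  {1-q->5 2-q->3}
[3] R1 @ {0↦6, 1↦5, 2↦2, 3↦1}  ⇒  4 nodes, 1 edges  {2-q->3}
halt: no rule applies after step 3
NF nodes: {1:A, 2:A, 3:C, 5:A}

Answer: 4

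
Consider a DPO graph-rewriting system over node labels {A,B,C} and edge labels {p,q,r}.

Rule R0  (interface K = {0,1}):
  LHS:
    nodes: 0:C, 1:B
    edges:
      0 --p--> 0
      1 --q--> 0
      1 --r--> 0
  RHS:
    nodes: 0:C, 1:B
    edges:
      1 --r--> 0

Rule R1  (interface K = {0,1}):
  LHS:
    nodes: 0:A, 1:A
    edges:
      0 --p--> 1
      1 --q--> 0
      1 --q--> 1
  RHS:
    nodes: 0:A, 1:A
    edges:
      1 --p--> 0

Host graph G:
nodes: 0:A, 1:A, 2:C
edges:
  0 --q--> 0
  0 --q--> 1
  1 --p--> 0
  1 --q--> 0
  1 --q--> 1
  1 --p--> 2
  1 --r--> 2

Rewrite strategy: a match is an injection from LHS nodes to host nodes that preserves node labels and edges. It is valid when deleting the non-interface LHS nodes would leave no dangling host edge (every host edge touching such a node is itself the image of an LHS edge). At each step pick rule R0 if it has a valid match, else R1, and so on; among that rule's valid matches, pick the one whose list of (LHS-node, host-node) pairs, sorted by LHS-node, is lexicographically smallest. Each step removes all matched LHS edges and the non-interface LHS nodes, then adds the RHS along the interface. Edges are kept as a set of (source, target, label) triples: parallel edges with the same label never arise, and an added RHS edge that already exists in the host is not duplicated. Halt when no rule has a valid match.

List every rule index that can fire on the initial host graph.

R0: no valid match — LHS pattern not found
R1: 1 valid match — {0↦1, 1↦0}

Answer: [R1]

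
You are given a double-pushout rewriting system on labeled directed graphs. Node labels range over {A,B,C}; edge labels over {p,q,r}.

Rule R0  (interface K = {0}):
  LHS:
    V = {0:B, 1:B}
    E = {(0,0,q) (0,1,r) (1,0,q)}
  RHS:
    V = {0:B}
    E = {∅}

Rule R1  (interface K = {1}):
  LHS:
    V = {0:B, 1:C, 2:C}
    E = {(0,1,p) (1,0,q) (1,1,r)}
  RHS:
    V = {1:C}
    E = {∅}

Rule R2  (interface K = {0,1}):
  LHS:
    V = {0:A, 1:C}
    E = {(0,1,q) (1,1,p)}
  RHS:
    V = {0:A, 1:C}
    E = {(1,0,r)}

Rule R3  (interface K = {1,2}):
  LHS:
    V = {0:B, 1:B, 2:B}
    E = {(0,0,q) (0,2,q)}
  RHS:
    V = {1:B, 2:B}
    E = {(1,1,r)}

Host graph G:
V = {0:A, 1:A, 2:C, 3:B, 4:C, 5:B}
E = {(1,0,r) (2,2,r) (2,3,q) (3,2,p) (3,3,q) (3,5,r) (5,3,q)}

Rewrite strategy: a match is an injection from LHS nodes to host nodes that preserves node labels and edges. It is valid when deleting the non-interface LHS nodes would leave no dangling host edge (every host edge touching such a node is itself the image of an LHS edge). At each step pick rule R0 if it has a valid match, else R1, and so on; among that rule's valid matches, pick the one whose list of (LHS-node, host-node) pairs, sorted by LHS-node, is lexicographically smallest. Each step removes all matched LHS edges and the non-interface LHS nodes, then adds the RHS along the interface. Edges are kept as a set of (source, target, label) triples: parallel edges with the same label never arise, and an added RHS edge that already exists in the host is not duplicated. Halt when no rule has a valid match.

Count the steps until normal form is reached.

[0] host  ⇒  6 nodes, 7 edges  {1-r->0 2-r->2 2-q->3 3-p->2 3-q->3 3-r->5 5-q->3}
[1] R0 @ {0↦3, 1↦5}  ⇒  5 nodes, 4 edges  {1-r->0 2-r->2 2-q->3 3-p->2}
[2] R1 @ {0↦3, 1↦2, 2↦4}  ⇒  3 nodes, 1 edges  {1-r->0}
halt: no rule applies after step 2

Answer: 2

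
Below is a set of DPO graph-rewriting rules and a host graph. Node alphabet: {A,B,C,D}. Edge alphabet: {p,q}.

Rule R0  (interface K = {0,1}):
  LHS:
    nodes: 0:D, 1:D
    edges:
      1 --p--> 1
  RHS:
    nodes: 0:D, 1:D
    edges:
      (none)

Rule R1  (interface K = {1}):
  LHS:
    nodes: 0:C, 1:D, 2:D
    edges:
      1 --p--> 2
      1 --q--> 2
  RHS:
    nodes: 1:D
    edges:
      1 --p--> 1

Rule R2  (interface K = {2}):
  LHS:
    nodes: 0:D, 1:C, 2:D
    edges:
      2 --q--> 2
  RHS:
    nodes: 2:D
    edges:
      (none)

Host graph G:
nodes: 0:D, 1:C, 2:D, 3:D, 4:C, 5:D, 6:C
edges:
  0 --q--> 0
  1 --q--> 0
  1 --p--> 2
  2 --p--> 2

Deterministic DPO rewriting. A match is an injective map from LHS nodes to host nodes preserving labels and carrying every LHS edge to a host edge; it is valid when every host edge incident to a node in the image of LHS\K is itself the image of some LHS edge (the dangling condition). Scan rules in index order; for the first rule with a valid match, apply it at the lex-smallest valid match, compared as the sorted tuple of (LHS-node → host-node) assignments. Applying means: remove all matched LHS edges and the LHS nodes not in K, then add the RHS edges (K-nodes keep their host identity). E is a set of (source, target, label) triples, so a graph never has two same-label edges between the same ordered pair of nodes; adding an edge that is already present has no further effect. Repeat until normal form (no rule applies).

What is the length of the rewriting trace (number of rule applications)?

[0] host  ⇒  7 nodes, 4 edges  {0-q->0 1-q->0 1-p->2 2-p->2}
[1] R0 @ {0↦0, 1↦2}  ⇒  7 nodes, 3 edges  {0-q->0 1-q->0 1-p->2}
[2] R2 @ {0↦3, 1↦4, 2↦0}  ⇒  5 nodes, 2 edges  {1-q->0 1-p->2}
normal form: no rule applies after step 2

Answer: 2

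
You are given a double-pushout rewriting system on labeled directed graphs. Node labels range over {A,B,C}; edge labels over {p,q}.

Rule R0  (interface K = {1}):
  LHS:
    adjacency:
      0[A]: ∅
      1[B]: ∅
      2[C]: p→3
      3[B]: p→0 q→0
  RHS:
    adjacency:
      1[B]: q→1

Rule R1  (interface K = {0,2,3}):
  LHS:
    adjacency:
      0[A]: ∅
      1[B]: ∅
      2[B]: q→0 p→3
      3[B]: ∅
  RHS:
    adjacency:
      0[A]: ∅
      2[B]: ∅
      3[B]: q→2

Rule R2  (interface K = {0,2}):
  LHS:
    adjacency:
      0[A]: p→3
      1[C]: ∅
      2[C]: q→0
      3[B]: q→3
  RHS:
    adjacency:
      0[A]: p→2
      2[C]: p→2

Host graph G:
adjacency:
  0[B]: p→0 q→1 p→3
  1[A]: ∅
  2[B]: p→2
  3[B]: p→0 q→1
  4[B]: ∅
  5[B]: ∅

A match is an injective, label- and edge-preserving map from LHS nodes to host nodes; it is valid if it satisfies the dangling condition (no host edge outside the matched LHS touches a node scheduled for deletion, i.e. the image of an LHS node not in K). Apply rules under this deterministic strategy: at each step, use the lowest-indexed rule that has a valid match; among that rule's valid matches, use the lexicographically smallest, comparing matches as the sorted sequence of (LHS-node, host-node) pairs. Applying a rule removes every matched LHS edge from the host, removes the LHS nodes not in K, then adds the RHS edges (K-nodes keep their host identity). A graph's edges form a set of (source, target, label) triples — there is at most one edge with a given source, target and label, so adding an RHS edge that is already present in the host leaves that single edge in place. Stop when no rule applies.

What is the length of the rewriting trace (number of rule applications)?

start.  V:6 E:6  edges: 0-p->0 0-q->1 0-p->3 2-p->2 3-p->0 3-q->1
1. fire R1 via {0↦1, 1↦4, 2↦0, 3↦3}  →  V:5 E:5  edges: 0-p->0 2-p->2 3-p->0 3-q->0 3-q->1
2. fire R1 via {0↦1, 1↦5, 2↦3, 3↦0}  →  V:4 E:4  edges: 0-p->0 0-q->3 2-p->2 3-q->0
normal form: no rule applies after step 2

Answer: 2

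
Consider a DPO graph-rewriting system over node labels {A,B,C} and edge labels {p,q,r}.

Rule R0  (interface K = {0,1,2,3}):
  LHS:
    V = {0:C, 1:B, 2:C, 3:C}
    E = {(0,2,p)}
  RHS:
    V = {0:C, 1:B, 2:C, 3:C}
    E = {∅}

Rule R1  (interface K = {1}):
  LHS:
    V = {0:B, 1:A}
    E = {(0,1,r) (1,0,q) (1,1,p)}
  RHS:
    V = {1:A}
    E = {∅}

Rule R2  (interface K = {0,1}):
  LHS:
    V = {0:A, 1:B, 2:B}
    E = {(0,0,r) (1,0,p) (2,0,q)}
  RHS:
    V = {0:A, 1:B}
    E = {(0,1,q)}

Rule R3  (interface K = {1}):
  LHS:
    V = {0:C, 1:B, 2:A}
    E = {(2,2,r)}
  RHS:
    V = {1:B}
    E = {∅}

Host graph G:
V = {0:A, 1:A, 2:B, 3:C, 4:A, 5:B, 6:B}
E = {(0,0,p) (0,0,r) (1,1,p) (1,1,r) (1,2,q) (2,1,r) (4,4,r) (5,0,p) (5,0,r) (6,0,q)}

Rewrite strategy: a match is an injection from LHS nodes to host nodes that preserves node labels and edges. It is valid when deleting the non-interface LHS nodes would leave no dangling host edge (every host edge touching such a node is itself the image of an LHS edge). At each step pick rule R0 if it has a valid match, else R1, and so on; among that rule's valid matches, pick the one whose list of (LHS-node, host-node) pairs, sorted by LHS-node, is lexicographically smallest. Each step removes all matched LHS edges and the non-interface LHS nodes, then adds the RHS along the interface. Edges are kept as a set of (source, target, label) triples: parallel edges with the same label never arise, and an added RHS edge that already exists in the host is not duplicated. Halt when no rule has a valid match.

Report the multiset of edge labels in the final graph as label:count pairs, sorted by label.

initial: |V|=7 |E|=10  E = 0-p->0 0-r->0 1-p->1 1-r->1 1-q->2 2-r->1 4-r->4 5-p->0 5-r->0 6-q->0
step 1: apply R1 at {0↦2, 1↦1}  → |V|=6 |E|=7  E = 0-p->0 0-r->0 1-r->1 4-r->4 5-p->0 5-r->0 6-q->0
step 2: apply R2 at {0↦0, 1↦5, 2↦6}  → |V|=5 |E|=5  E = 0-p->0 0-q->5 1-r->1 4-r->4 5-r->0
step 3: apply R1 at {0↦5, 1↦0}  → |V|=4 |E|=2  E = 1-r->1 4-r->4
halt: no rule applies after step 3
NF edges: [(1, 1, 'r'), (4, 4, 'r')]

Answer: r:2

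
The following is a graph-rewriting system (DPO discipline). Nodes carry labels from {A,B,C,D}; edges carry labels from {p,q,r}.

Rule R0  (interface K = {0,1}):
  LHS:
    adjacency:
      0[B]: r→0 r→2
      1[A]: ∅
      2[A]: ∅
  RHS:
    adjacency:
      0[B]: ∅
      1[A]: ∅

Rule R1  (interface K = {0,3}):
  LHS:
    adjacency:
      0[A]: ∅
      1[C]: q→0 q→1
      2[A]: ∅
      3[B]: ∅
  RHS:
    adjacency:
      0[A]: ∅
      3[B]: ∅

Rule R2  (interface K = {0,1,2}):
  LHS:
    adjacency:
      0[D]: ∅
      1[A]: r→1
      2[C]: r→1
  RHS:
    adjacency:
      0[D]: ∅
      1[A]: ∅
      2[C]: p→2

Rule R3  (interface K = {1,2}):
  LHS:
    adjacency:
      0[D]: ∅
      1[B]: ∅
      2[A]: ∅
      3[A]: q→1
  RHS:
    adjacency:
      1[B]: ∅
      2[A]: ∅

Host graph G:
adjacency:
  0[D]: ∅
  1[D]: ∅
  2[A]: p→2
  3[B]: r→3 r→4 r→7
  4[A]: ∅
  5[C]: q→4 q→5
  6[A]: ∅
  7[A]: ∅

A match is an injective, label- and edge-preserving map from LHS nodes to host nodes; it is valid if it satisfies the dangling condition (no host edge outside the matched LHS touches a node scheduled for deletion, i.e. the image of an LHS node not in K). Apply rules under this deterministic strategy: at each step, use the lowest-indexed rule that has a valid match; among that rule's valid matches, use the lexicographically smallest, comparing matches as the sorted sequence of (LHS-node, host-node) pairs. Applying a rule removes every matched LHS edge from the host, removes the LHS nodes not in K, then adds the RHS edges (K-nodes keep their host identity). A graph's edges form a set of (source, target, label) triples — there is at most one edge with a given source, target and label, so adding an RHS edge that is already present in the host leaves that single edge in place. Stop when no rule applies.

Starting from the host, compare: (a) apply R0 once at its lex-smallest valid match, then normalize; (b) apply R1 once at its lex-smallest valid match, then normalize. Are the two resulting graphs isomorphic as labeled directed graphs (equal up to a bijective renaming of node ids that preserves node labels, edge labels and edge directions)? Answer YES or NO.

branch R0-first: apply at {0↦3, 1↦2, 2↦7} → |E|=4, then 1 more step(s) → NF |V|=5 |E|=2 V={0:D, 1:D, 2:A, 3:B, 4:A} E=2-p->2 3-r->4
branch R1-first: apply at {0↦4, 1↦5, 2↦6, 3↦3} → |E|=4, then 1 more step(s) → NF |V|=5 |E|=2 V={0:D, 1:D, 2:A, 3:B, 7:A} E=2-p->2 3-r->7
graphs isomorphic (equal up to label-preserving node renaming)

Answer: YES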